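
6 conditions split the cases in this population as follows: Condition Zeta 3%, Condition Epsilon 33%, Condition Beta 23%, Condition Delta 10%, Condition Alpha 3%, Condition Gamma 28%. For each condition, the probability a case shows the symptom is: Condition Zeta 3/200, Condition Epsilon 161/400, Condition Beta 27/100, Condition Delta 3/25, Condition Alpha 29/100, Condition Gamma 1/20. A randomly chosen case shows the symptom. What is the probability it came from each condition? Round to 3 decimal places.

Prior × likelihood for each hypothesis:
  Condition Zeta: 0.03 × 0.015 = 0.00045
  Condition Epsilon: 0.33 × 0.4025 = 0.132825
  Condition Beta: 0.23 × 0.27 = 0.0621
  Condition Delta: 0.1 × 0.12 = 0.012
  Condition Alpha: 0.03 × 0.29 = 0.0087
  Condition Gamma: 0.28 × 0.05 = 0.014
Normalizing constant = 0.230075.
P(Condition Zeta | symptomatic) = 0.00045/0.230075 ≈ 0.002
P(Condition Epsilon | symptomatic) = 0.132825/0.230075 ≈ 0.577
P(Condition Beta | symptomatic) = 0.0621/0.230075 ≈ 0.270
P(Condition Delta | symptomatic) = 0.012/0.230075 ≈ 0.052
P(Condition Alpha | symptomatic) = 0.0087/0.230075 ≈ 0.038
P(Condition Gamma | symptomatic) = 0.014/0.230075 ≈ 0.061
(Check: 0.002+0.577+0.270+0.052+0.038+0.061 = 1.000.)

Condition Zeta 0.002, Condition Epsilon 0.577, Condition Beta 0.270, Condition Delta 0.052, Condition Alpha 0.038, Condition Gamma 0.061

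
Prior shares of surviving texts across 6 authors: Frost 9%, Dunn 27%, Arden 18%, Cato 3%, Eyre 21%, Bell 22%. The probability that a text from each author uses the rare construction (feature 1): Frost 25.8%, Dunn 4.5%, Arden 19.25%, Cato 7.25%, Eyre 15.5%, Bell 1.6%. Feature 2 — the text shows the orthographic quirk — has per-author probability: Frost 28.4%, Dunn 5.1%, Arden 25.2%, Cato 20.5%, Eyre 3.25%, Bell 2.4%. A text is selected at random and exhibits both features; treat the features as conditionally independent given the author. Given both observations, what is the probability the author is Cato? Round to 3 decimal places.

By Bayes' rule, posterior ∝ prior × likelihood:
  Frost: 0.09 × 0.258 × 0.284 = 0.00659448
  Dunn: 0.27 × 0.045 × 0.051 = 0.00061965
  Arden: 0.18 × 0.1925 × 0.252 = 0.0087318
  Cato: 0.03 × 0.0725 × 0.205 = 0.000445875
  Eyre: 0.21 × 0.155 × 0.0325 = 0.001057875
  Bell: 0.22 × 0.016 × 0.024 = 0.00008448
Normalizing constant = 0.01753416.
P(Cato | evidence) = 0.000445875 / 0.01753416 ≈ 0.025.

0.025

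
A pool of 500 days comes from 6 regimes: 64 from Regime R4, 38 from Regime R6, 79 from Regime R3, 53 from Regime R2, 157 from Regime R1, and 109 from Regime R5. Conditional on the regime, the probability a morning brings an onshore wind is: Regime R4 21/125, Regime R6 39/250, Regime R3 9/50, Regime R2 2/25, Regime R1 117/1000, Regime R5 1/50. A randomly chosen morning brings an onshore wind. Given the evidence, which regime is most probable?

Unnormalized posteriors (prior × likelihood):
  Regime R4: 0.128 × 0.168 = 0.021504
  Regime R6: 0.076 × 0.156 = 0.011856
  Regime R3: 0.158 × 0.18 = 0.02844
  Regime R2: 0.106 × 0.08 = 0.00848
  Regime R1: 0.314 × 0.117 = 0.036738
  Regime R5: 0.218 × 0.02 = 0.00436
Sum = 0.111378.
Largest term belongs to Regime R1, so Regime R1 is most probable.

Regime R1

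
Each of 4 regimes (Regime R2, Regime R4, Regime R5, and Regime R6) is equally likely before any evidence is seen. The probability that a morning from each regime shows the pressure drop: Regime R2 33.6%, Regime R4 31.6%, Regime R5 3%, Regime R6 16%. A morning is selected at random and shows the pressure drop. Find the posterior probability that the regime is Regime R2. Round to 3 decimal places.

0.399

With a uniform prior (1/4 each), posterior ∝ likelihood:
  Regime R2: 0.336
  Regime R4: 0.316
  Regime R5: 0.03
  Regime R6: 0.16
Total = 0.842.
P(Regime R2 | evidence) = 0.336 / 0.842 ≈ 0.399.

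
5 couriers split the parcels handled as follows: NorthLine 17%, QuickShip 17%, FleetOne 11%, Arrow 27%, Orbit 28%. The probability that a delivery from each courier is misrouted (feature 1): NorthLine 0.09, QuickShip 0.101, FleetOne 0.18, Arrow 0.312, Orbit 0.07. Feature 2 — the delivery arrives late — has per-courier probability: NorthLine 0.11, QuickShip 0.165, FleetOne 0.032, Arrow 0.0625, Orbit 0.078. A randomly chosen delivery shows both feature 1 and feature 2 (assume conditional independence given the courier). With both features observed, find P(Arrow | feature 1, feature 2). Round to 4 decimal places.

Compute prior × likelihood for every hypothesis:
  NorthLine: 0.17 × 0.09 × 0.11 = 0.001683
  QuickShip: 0.17 × 0.101 × 0.165 = 0.00283305
  FleetOne: 0.11 × 0.18 × 0.032 = 0.0006336
  Arrow: 0.27 × 0.312 × 0.0625 = 0.005265
  Orbit: 0.28 × 0.07 × 0.078 = 0.0015288
Normalizing constant = 0.01194345.
P(Arrow | evidence) = 0.005265 / 0.01194345 ≈ 0.4408.

0.4408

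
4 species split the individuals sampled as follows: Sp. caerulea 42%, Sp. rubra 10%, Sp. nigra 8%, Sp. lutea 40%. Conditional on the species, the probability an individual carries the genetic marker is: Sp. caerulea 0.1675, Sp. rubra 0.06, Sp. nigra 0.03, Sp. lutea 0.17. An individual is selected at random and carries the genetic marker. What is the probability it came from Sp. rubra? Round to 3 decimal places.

0.041

By Bayes' rule, posterior ∝ prior × likelihood:
  Sp. caerulea: 0.42 × 0.1675 = 0.07035
  Sp. rubra: 0.1 × 0.06 = 0.006
  Sp. nigra: 0.08 × 0.03 = 0.0024
  Sp. lutea: 0.4 × 0.17 = 0.068
Total = 0.14675.
P(Sp. rubra | evidence) = 0.006 / 0.14675 ≈ 0.041.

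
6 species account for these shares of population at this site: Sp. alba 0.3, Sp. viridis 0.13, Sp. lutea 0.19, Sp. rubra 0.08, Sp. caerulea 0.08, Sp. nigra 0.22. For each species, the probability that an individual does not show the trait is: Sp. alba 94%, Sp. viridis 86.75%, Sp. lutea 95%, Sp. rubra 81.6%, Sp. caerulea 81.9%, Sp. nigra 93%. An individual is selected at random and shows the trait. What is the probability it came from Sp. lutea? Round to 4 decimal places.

0.1064

Taking complements, P(trait | each) = Sp. alba 0.06, Sp. viridis 0.1325, Sp. lutea 0.05, Sp. rubra 0.184, Sp. caerulea 0.181, Sp. nigra 0.07.
By Bayes' rule, posterior ∝ prior × likelihood:
  Sp. alba: 0.3 × 0.06 = 0.018
  Sp. viridis: 0.13 × 0.1325 = 0.017225
  Sp. lutea: 0.19 × 0.05 = 0.0095
  Sp. rubra: 0.08 × 0.184 = 0.01472
  Sp. caerulea: 0.08 × 0.181 = 0.01448
  Sp. nigra: 0.22 × 0.07 = 0.0154
Normalizing constant = 0.089325.
P(Sp. lutea | evidence) = 0.0095 / 0.089325 ≈ 0.1064.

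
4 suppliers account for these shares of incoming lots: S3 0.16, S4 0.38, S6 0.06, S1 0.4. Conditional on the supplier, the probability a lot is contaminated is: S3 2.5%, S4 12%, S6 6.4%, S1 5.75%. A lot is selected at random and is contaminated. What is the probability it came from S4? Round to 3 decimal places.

Unnormalized posteriors (prior × likelihood):
  S3: 0.16 × 0.025 = 0.004
  S4: 0.38 × 0.12 = 0.0456
  S6: 0.06 × 0.064 = 0.00384
  S1: 0.4 × 0.0575 = 0.023
Total = 0.07644.
P(S4 | evidence) = 0.0456 / 0.07644 ≈ 0.597.

0.597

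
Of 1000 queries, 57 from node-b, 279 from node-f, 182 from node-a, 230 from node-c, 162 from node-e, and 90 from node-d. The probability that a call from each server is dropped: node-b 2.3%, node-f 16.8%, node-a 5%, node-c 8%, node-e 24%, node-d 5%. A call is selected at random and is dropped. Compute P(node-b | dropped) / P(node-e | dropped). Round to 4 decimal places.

0.0337

Prior × likelihood for each hypothesis:
  node-b: 0.057 × 0.023 = 0.001311
  node-f: 0.279 × 0.168 = 0.046872
  node-a: 0.182 × 0.05 = 0.0091
  node-c: 0.23 × 0.08 = 0.0184
  node-e: 0.162 × 0.24 = 0.03888
  node-d: 0.09 × 0.05 = 0.0045
Sum = 0.119063.
The ratio is 0.001311 / 0.03888 (the normalizer cancels) = 0.0337.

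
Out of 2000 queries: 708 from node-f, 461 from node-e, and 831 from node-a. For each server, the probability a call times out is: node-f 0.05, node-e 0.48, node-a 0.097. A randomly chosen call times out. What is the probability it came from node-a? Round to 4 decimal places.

Compute prior × likelihood for every hypothesis:
  node-f: 0.354 × 0.05 = 0.0177
  node-e: 0.2305 × 0.48 = 0.11064
  node-a: 0.4155 × 0.097 = 0.0403035
Sum = 0.1686435.
P(node-a | evidence) = 0.0403035 / 0.1686435 ≈ 0.2390.

0.2390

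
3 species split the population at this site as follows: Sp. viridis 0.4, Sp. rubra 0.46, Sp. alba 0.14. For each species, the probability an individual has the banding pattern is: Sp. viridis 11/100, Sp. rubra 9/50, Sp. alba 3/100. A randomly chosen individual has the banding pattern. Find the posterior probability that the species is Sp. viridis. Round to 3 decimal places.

0.336

Prior × likelihood for each hypothesis:
  Sp. viridis: 0.4 × 0.11 = 0.044
  Sp. rubra: 0.46 × 0.18 = 0.0828
  Sp. alba: 0.14 × 0.03 = 0.0042
Normalizing constant = 0.131.
P(Sp. viridis | evidence) = 0.044 / 0.131 ≈ 0.336.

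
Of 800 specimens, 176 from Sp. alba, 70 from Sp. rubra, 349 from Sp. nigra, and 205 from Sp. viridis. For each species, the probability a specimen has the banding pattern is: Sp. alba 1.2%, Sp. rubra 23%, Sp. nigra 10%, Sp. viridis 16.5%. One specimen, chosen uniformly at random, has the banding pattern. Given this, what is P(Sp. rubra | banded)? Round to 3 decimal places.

Compute prior × likelihood for every hypothesis:
  Sp. alba: 0.22 × 0.012 = 0.00264
  Sp. rubra: 0.0875 × 0.23 = 0.020125
  Sp. nigra: 0.43625 × 0.1 = 0.043625
  Sp. viridis: 0.25625 × 0.165 = 0.04228125
Sum = 0.10867125.
P(Sp. rubra | evidence) = 0.020125 / 0.10867125 ≈ 0.185.

0.185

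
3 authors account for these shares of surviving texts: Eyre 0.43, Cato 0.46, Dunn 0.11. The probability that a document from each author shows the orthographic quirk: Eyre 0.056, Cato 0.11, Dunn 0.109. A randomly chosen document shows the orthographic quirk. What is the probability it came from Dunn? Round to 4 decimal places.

0.1383

Compute prior × likelihood for every hypothesis:
  Eyre: 0.43 × 0.056 = 0.02408
  Cato: 0.46 × 0.11 = 0.0506
  Dunn: 0.11 × 0.109 = 0.01199
Normalizing constant = 0.08667.
P(Dunn | evidence) = 0.01199 / 0.08667 ≈ 0.1383.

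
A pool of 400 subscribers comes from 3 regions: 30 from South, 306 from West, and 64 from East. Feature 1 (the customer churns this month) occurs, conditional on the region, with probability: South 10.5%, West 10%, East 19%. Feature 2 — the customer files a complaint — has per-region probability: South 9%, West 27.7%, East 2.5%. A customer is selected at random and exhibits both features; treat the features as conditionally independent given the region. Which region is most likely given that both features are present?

West

Prior × likelihood for each hypothesis:
  South: 0.075 × 0.105 × 0.09 = 0.00070875
  West: 0.765 × 0.1 × 0.277 = 0.0211905
  East: 0.16 × 0.19 × 0.025 = 0.00076
Normalizing constant = 0.02265925.
Largest term belongs to West, so West is most probable.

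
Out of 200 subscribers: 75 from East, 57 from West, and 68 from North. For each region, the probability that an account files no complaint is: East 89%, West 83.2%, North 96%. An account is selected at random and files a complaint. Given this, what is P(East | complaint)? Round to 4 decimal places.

Taking complements, P(complaint | each) = East 0.11, West 0.168, North 0.04.
Prior × likelihood for each hypothesis:
  East: 0.375 × 0.11 = 0.04125
  West: 0.285 × 0.168 = 0.04788
  North: 0.34 × 0.04 = 0.0136
Sum = 0.10273.
P(East | evidence) = 0.04125 / 0.10273 ≈ 0.4015.

0.4015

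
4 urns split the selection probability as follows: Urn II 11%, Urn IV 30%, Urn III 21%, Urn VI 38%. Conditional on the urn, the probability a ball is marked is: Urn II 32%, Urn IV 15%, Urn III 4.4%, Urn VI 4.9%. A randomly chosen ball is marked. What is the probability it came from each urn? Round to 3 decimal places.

Urn II 0.326, Urn IV 0.416, Urn III 0.086, Urn VI 0.172

By Bayes' rule, posterior ∝ prior × likelihood:
  Urn II: 0.11 × 0.32 = 0.0352
  Urn IV: 0.3 × 0.15 = 0.045
  Urn III: 0.21 × 0.044 = 0.00924
  Urn VI: 0.38 × 0.049 = 0.01862
Normalizing constant = 0.10806.
P(Urn II | marked) = 0.0352/0.10806 ≈ 0.326
P(Urn IV | marked) = 0.045/0.10806 ≈ 0.416
P(Urn III | marked) = 0.00924/0.10806 ≈ 0.086
P(Urn VI | marked) = 0.01862/0.10806 ≈ 0.172
(Check: 0.326+0.416+0.086+0.172 = 1.000.)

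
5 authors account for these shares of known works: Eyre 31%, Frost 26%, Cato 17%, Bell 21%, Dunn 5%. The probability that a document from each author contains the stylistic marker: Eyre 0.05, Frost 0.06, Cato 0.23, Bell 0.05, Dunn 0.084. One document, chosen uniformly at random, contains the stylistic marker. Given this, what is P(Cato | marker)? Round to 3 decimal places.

0.461

Compute prior × likelihood for every hypothesis:
  Eyre: 0.31 × 0.05 = 0.0155
  Frost: 0.26 × 0.06 = 0.0156
  Cato: 0.17 × 0.23 = 0.0391
  Bell: 0.21 × 0.05 = 0.0105
  Dunn: 0.05 × 0.084 = 0.0042
Sum = 0.0849.
P(Cato | evidence) = 0.0391 / 0.0849 ≈ 0.461.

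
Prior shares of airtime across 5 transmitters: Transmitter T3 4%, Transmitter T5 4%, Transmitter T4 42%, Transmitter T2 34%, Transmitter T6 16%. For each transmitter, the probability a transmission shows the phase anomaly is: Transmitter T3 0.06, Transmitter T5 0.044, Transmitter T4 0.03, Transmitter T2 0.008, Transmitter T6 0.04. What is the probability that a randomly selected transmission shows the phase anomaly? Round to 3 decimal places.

Compute prior × likelihood for every hypothesis:
  Transmitter T3: 0.04 × 0.06 = 0.0024
  Transmitter T5: 0.04 × 0.044 = 0.00176
  Transmitter T4: 0.42 × 0.03 = 0.0126
  Transmitter T2: 0.34 × 0.008 = 0.00272
  Transmitter T6: 0.16 × 0.04 = 0.0064
P(anomaly) = 0.0024 + 0.00176 + 0.0126 + 0.00272 + 0.0064 = 0.02588 → 0.026.

0.026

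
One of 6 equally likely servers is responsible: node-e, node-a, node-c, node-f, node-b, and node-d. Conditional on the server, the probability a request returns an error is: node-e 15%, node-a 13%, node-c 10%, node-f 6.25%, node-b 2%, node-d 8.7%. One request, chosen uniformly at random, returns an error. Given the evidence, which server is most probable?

node-e

Since the prior is uniform, the posterior is proportional to the likelihood:
  node-e: 0.15
  node-a: 0.13
  node-c: 0.1
  node-f: 0.0625
  node-b: 0.02
  node-d: 0.087
Sum = 0.5495.
Largest term belongs to node-e, so node-e is most probable.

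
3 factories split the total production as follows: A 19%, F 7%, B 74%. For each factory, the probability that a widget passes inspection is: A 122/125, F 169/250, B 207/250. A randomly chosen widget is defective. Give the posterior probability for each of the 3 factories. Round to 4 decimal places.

Taking complements, P(defective | each) = A 0.024, F 0.324, B 0.172.
Prior × likelihood for each hypothesis:
  A: 0.19 × 0.024 = 0.00456
  F: 0.07 × 0.324 = 0.02268
  B: 0.74 × 0.172 = 0.12728
Total = 0.15452.
P(A | defective) = 0.00456/0.15452 ≈ 0.0295
P(F | defective) = 0.02268/0.15452 ≈ 0.1468
P(B | defective) = 0.12728/0.15452 ≈ 0.8237

A 0.0295, F 0.1468, B 0.8237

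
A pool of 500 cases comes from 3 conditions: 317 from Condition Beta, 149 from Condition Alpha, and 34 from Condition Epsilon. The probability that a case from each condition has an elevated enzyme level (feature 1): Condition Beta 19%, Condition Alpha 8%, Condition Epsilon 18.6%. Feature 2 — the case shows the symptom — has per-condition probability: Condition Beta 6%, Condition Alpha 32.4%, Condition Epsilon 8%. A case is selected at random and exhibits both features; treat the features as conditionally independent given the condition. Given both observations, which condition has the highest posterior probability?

Compute prior × likelihood for every hypothesis:
  Condition Beta: 0.634 × 0.19 × 0.06 = 0.0072276
  Condition Alpha: 0.298 × 0.08 × 0.324 = 0.00772416
  Condition Epsilon: 0.068 × 0.186 × 0.08 = 0.00101184
Normalizing constant = 0.0159636.
Largest term belongs to Condition Alpha, so Condition Alpha is most probable.

Condition Alpha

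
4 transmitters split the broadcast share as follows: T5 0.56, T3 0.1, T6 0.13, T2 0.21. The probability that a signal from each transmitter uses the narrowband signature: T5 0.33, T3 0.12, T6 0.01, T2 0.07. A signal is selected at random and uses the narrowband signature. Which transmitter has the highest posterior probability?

T5

Prior × likelihood for each hypothesis:
  T5: 0.56 × 0.33 = 0.1848
  T3: 0.1 × 0.12 = 0.012
  T6: 0.13 × 0.01 = 0.0013
  T2: 0.21 × 0.07 = 0.0147
Sum = 0.2128.
Largest term belongs to T5, so T5 is most probable.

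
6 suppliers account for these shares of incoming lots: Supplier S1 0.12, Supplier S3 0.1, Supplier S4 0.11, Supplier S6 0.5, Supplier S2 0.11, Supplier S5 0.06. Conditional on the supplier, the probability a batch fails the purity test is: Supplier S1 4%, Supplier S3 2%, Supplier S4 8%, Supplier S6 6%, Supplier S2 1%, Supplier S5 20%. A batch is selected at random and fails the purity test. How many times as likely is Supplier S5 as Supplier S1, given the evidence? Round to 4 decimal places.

Unnormalized posteriors (prior × likelihood):
  Supplier S1: 0.12 × 0.04 = 0.0048
  Supplier S3: 0.1 × 0.02 = 0.002
  Supplier S4: 0.11 × 0.08 = 0.0088
  Supplier S6: 0.5 × 0.06 = 0.03
  Supplier S2: 0.11 × 0.01 = 0.0011
  Supplier S5: 0.06 × 0.2 = 0.012
Sum = 0.0587.
The ratio is 0.012 / 0.0048 (the normalizer cancels) = 2.5000.

2.5000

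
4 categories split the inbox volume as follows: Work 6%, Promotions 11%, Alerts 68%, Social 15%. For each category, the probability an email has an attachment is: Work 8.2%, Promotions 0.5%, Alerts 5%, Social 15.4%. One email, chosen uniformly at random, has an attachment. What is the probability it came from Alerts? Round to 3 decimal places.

0.543

By Bayes' rule, posterior ∝ prior × likelihood:
  Work: 0.06 × 0.082 = 0.00492
  Promotions: 0.11 × 0.005 = 0.00055
  Alerts: 0.68 × 0.05 = 0.034
  Social: 0.15 × 0.154 = 0.0231
Sum = 0.06257.
P(Alerts | evidence) = 0.034 / 0.06257 ≈ 0.543.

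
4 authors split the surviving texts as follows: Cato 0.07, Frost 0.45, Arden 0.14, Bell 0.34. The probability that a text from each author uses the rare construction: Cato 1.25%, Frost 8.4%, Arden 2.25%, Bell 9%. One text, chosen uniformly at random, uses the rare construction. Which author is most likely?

Frost

Unnormalized posteriors (prior × likelihood):
  Cato: 0.07 × 0.0125 = 0.000875
  Frost: 0.45 × 0.084 = 0.0378
  Arden: 0.14 × 0.0225 = 0.00315
  Bell: 0.34 × 0.09 = 0.0306
Total = 0.072425.
Largest term belongs to Frost, so Frost is most probable.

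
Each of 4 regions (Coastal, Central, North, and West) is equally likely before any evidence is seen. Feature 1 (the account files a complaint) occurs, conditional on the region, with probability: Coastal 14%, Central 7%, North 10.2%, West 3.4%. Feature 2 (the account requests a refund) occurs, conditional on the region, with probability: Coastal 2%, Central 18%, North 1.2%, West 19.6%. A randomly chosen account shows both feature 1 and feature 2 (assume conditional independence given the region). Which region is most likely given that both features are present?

With a uniform prior (1/4 each), posterior ∝ likelihood:
  Coastal: 0.14 × 0.02 = 0.0028
  Central: 0.07 × 0.18 = 0.0126
  North: 0.102 × 0.012 = 0.001224
  West: 0.034 × 0.196 = 0.006664
Sum = 0.023288.
Largest term belongs to Central, so Central is most probable.

Central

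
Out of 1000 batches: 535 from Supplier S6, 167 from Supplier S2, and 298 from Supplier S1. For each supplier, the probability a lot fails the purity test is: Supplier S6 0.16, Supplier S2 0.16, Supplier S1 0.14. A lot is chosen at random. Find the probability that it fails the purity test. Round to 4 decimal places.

0.1540

Unnormalized posteriors (prior × likelihood):
  Supplier S6: 0.535 × 0.16 = 0.0856
  Supplier S2: 0.167 × 0.16 = 0.02672
  Supplier S1: 0.298 × 0.14 = 0.04172
P(off-spec) = 0.0856 + 0.02672 + 0.04172 = 0.15404 → 0.1540.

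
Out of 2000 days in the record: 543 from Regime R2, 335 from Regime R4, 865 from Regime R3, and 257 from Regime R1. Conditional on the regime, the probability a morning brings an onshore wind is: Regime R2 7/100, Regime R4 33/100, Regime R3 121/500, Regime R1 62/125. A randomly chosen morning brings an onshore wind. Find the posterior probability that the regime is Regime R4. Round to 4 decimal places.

By Bayes' rule, posterior ∝ prior × likelihood:
  Regime R2: 0.2715 × 0.07 = 0.019005
  Regime R4: 0.1675 × 0.33 = 0.055275
  Regime R3: 0.4325 × 0.242 = 0.104665
  Regime R1: 0.1285 × 0.496 = 0.063736
Normalizing constant = 0.242681.
P(Regime R4 | evidence) = 0.055275 / 0.242681 ≈ 0.2278.

0.2278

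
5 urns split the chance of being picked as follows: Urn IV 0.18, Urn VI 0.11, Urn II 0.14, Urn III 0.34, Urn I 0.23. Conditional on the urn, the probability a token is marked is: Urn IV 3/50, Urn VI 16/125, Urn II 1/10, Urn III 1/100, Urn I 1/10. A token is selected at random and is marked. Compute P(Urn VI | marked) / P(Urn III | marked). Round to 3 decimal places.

Compute prior × likelihood for every hypothesis:
  Urn IV: 0.18 × 0.06 = 0.0108
  Urn VI: 0.11 × 0.128 = 0.01408
  Urn II: 0.14 × 0.1 = 0.014
  Urn III: 0.34 × 0.01 = 0.0034
  Urn I: 0.23 × 0.1 = 0.023
Total = 0.06528.
The ratio is 0.01408 / 0.0034 (the normalizer cancels) = 4.141.

4.141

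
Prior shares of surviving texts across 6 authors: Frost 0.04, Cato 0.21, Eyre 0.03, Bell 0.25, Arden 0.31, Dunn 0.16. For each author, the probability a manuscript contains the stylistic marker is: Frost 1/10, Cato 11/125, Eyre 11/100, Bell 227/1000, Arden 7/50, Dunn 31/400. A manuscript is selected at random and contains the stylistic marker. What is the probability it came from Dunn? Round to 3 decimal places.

0.090

By Bayes' rule, posterior ∝ prior × likelihood:
  Frost: 0.04 × 0.1 = 0.004
  Cato: 0.21 × 0.088 = 0.01848
  Eyre: 0.03 × 0.11 = 0.0033
  Bell: 0.25 × 0.227 = 0.05675
  Arden: 0.31 × 0.14 = 0.0434
  Dunn: 0.16 × 0.0775 = 0.0124
Sum = 0.13833.
P(Dunn | evidence) = 0.0124 / 0.13833 ≈ 0.090.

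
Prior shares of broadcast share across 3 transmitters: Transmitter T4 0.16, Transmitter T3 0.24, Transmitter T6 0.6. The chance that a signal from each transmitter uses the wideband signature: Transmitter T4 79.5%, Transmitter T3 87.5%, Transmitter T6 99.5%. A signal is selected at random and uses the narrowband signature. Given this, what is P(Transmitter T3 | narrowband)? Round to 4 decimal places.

0.4559

Taking complements, P(narrowband | each) = Transmitter T4 0.205, Transmitter T3 0.125, Transmitter T6 0.005.
Prior × likelihood for each hypothesis:
  Transmitter T4: 0.16 × 0.205 = 0.0328
  Transmitter T3: 0.24 × 0.125 = 0.03
  Transmitter T6: 0.6 × 0.005 = 0.003
Normalizing constant = 0.0658.
P(Transmitter T3 | evidence) = 0.03 / 0.0658 ≈ 0.4559.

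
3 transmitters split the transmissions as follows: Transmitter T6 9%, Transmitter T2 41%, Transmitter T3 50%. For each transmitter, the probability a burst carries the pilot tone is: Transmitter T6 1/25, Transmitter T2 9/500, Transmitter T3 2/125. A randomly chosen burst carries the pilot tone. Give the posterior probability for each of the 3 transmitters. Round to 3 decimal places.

Transmitter T6 0.190, Transmitter T2 0.389, Transmitter T3 0.421

Unnormalized posteriors (prior × likelihood):
  Transmitter T6: 0.09 × 0.04 = 0.0036
  Transmitter T2: 0.41 × 0.018 = 0.00738
  Transmitter T3: 0.5 × 0.016 = 0.008
Sum = 0.01898.
P(Transmitter T6 | pilot) = 0.0036/0.01898 ≈ 0.190
P(Transmitter T2 | pilot) = 0.00738/0.01898 ≈ 0.389
P(Transmitter T3 | pilot) = 0.008/0.01898 ≈ 0.421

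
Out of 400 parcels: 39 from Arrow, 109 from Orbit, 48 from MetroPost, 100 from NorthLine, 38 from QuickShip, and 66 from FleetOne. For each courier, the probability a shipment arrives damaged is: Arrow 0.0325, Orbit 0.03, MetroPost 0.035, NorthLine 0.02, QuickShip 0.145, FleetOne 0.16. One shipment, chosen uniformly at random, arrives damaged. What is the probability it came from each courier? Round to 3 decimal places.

Arrow 0.052, Orbit 0.135, MetroPost 0.069, NorthLine 0.082, QuickShip 0.227, FleetOne 0.435

Unnormalized posteriors (prior × likelihood):
  Arrow: 0.0975 × 0.0325 = 0.00316875
  Orbit: 0.2725 × 0.03 = 0.008175
  MetroPost: 0.12 × 0.035 = 0.0042
  NorthLine: 0.25 × 0.02 = 0.005
  QuickShip: 0.095 × 0.145 = 0.013775
  FleetOne: 0.165 × 0.16 = 0.0264
Sum = 0.06071875.
P(Arrow | damaged) = 0.00316875/0.06071875 ≈ 0.052
P(Orbit | damaged) = 0.008175/0.06071875 ≈ 0.135
P(MetroPost | damaged) = 0.0042/0.06071875 ≈ 0.069
P(NorthLine | damaged) = 0.005/0.06071875 ≈ 0.082
P(QuickShip | damaged) = 0.013775/0.06071875 ≈ 0.227
P(FleetOne | damaged) = 0.0264/0.06071875 ≈ 0.435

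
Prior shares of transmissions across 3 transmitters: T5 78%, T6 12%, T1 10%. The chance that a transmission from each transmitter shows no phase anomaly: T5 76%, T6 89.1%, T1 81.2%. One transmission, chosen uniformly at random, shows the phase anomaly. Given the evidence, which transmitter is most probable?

Taking complements, P(anomaly | each) = T5 0.24, T6 0.109, T1 0.188.
Unnormalized posteriors (prior × likelihood):
  T5: 0.78 × 0.24 = 0.1872
  T6: 0.12 × 0.109 = 0.01308
  T1: 0.1 × 0.188 = 0.0188
Normalizing constant = 0.21908.
Largest term belongs to T5, so T5 is most probable.

T5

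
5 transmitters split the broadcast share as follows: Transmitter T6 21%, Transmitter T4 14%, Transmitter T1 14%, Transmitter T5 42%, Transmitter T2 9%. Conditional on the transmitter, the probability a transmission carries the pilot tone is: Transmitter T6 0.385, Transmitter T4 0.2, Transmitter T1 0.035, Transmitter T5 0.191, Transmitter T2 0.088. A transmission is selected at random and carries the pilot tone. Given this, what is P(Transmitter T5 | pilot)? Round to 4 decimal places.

0.3973

By Bayes' rule, posterior ∝ prior × likelihood:
  Transmitter T6: 0.21 × 0.385 = 0.08085
  Transmitter T4: 0.14 × 0.2 = 0.028
  Transmitter T1: 0.14 × 0.035 = 0.0049
  Transmitter T5: 0.42 × 0.191 = 0.08022
  Transmitter T2: 0.09 × 0.088 = 0.00792
Total = 0.20189.
P(Transmitter T5 | evidence) = 0.08022 / 0.20189 ≈ 0.3973.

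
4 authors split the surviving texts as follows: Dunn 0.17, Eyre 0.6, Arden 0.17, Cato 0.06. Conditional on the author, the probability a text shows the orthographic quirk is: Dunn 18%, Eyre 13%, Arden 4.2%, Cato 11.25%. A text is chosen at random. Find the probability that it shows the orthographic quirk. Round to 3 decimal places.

Compute prior × likelihood for every hypothesis:
  Dunn: 0.17 × 0.18 = 0.0306
  Eyre: 0.6 × 0.13 = 0.078
  Arden: 0.17 × 0.042 = 0.00714
  Cato: 0.06 × 0.1125 = 0.00675
P(quirk) = 0.0306 + 0.078 + 0.00714 + 0.00675 = 0.12249 → 0.122.

0.122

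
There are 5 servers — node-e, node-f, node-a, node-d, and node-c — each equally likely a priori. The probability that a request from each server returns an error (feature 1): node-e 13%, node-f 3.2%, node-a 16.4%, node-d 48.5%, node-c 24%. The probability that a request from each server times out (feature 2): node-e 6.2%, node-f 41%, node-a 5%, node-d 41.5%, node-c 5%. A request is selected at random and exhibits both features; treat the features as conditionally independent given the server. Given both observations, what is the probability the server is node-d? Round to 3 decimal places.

0.829

With a uniform prior (1/5 each), posterior ∝ likelihood:
  node-e: 0.13 × 0.062 = 0.00806
  node-f: 0.032 × 0.41 = 0.01312
  node-a: 0.164 × 0.05 = 0.0082
  node-d: 0.485 × 0.415 = 0.201275
  node-c: 0.24 × 0.05 = 0.012
Normalizing constant = 0.242655.
P(node-d | evidence) = 0.201275 / 0.242655 ≈ 0.829.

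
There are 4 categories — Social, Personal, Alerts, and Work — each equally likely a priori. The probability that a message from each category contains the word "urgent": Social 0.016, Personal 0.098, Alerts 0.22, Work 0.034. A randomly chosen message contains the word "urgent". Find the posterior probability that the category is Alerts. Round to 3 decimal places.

Since the prior is uniform, the posterior is proportional to the likelihood:
  Social: 0.016
  Personal: 0.098
  Alerts: 0.22
  Work: 0.034
Total = 0.368.
P(Alerts | evidence) = 0.22 / 0.368 ≈ 0.598.

0.598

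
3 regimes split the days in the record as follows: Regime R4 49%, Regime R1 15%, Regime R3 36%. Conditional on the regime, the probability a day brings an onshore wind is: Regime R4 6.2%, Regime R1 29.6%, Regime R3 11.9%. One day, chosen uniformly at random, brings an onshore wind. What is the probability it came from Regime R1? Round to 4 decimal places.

Unnormalized posteriors (prior × likelihood):
  Regime R4: 0.49 × 0.062 = 0.03038
  Regime R1: 0.15 × 0.296 = 0.0444
  Regime R3: 0.36 × 0.119 = 0.04284
Normalizing constant = 0.11762.
P(Regime R1 | evidence) = 0.0444 / 0.11762 ≈ 0.3775.

0.3775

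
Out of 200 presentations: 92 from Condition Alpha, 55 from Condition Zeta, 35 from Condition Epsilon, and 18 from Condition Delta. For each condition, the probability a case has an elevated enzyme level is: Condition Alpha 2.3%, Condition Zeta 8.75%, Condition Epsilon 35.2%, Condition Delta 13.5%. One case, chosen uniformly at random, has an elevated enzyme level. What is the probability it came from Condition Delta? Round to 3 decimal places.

Unnormalized posteriors (prior × likelihood):
  Condition Alpha: 0.46 × 0.023 = 0.01058
  Condition Zeta: 0.275 × 0.0875 = 0.0240625
  Condition Epsilon: 0.175 × 0.352 = 0.0616
  Condition Delta: 0.09 × 0.135 = 0.01215
Total = 0.1083925.
P(Condition Delta | evidence) = 0.01215 / 0.1083925 ≈ 0.112.

0.112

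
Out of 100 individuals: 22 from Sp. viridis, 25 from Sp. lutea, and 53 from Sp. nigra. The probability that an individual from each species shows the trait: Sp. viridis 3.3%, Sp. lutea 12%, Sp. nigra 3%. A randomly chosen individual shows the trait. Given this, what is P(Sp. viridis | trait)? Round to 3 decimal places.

Prior × likelihood for each hypothesis:
  Sp. viridis: 0.22 × 0.033 = 0.00726
  Sp. lutea: 0.25 × 0.12 = 0.03
  Sp. nigra: 0.53 × 0.03 = 0.0159
Total = 0.05316.
P(Sp. viridis | evidence) = 0.00726 / 0.05316 ≈ 0.137.

0.137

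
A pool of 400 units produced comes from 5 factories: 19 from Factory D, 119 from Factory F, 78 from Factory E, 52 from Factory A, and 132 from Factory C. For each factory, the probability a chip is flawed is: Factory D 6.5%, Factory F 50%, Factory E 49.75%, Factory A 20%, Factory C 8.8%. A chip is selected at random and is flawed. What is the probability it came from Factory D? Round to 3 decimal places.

Prior × likelihood for each hypothesis:
  Factory D: 0.0475 × 0.065 = 0.0030875
  Factory F: 0.2975 × 0.5 = 0.14875
  Factory E: 0.195 × 0.4975 = 0.0970125
  Factory A: 0.13 × 0.2 = 0.026
  Factory C: 0.33 × 0.088 = 0.02904
Normalizing constant = 0.30389.
P(Factory D | evidence) = 0.0030875 / 0.30389 ≈ 0.010.

0.010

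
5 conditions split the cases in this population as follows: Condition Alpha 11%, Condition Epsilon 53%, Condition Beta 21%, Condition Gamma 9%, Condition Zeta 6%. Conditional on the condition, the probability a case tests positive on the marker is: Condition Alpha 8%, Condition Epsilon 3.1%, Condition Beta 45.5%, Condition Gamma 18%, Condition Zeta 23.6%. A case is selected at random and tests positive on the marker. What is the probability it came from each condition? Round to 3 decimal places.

Prior × likelihood for each hypothesis:
  Condition Alpha: 0.11 × 0.08 = 0.0088
  Condition Epsilon: 0.53 × 0.031 = 0.01643
  Condition Beta: 0.21 × 0.455 = 0.09555
  Condition Gamma: 0.09 × 0.18 = 0.0162
  Condition Zeta: 0.06 × 0.236 = 0.01416
Normalizing constant = 0.15114.
P(Condition Alpha | marker-positive) = 0.0088/0.15114 ≈ 0.058
P(Condition Epsilon | marker-positive) = 0.01643/0.15114 ≈ 0.109
P(Condition Beta | marker-positive) = 0.09555/0.15114 ≈ 0.632
P(Condition Gamma | marker-positive) = 0.0162/0.15114 ≈ 0.107
P(Condition Zeta | marker-positive) = 0.01416/0.15114 ≈ 0.094

Condition Alpha 0.058, Condition Epsilon 0.109, Condition Beta 0.632, Condition Gamma 0.107, Condition Zeta 0.094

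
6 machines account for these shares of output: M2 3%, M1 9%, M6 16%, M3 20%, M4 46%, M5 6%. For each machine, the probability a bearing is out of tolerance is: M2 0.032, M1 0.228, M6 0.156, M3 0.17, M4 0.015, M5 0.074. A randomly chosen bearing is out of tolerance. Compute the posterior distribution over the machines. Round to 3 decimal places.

M2 0.010, M1 0.224, M6 0.272, M3 0.370, M4 0.075, M5 0.048

Compute prior × likelihood for every hypothesis:
  M2: 0.03 × 0.032 = 0.00096
  M1: 0.09 × 0.228 = 0.02052
  M6: 0.16 × 0.156 = 0.02496
  M3: 0.2 × 0.17 = 0.034
  M4: 0.46 × 0.015 = 0.0069
  M5: 0.06 × 0.074 = 0.00444
Normalizing constant = 0.09178.
P(M2 | oversize) = 0.00096/0.09178 ≈ 0.010
P(M1 | oversize) = 0.02052/0.09178 ≈ 0.224
P(M6 | oversize) = 0.02496/0.09178 ≈ 0.272
P(M3 | oversize) = 0.034/0.09178 ≈ 0.370
P(M4 | oversize) = 0.0069/0.09178 ≈ 0.075
P(M5 | oversize) = 0.00444/0.09178 ≈ 0.048
(Check: 0.010+0.224+0.272+0.370+0.075+0.048 = 0.999.)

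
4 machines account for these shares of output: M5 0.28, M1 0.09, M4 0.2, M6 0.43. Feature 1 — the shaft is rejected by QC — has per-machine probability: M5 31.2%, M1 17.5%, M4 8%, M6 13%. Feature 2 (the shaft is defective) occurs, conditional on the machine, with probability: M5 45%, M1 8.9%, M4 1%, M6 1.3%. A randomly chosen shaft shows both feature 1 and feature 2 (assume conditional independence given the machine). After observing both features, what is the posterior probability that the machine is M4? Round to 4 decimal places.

By Bayes' rule, posterior ∝ prior × likelihood:
  M5: 0.28 × 0.312 × 0.45 = 0.039312
  M1: 0.09 × 0.175 × 0.089 = 0.00140175
  M4: 0.2 × 0.08 × 0.01 = 0.00016
  M6: 0.43 × 0.13 × 0.013 = 0.0007267
Normalizing constant = 0.04160045.
P(M4 | evidence) = 0.00016 / 0.04160045 ≈ 0.0038.

0.0038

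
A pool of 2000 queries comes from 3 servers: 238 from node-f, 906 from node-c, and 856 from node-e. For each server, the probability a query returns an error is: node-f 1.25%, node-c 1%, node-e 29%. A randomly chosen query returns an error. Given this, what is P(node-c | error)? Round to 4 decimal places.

0.0348

By Bayes' rule, posterior ∝ prior × likelihood:
  node-f: 0.119 × 0.0125 = 0.0014875
  node-c: 0.453 × 0.01 = 0.00453
  node-e: 0.428 × 0.29 = 0.12412
Total = 0.1301375.
P(node-c | evidence) = 0.00453 / 0.1301375 ≈ 0.0348.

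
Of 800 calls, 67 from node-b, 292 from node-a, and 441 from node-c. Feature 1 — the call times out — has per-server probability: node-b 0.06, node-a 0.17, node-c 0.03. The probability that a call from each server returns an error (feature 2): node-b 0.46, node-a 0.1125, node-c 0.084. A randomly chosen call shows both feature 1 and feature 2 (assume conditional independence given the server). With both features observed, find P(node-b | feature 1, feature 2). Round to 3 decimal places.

0.216

Prior × likelihood for each hypothesis:
  node-b: 0.08375 × 0.06 × 0.46 = 0.0023115
  node-a: 0.365 × 0.17 × 0.1125 = 0.006980625
  node-c: 0.55125 × 0.03 × 0.084 = 0.00138915
Total = 0.010681275.
P(node-b | evidence) = 0.0023115 / 0.010681275 ≈ 0.216.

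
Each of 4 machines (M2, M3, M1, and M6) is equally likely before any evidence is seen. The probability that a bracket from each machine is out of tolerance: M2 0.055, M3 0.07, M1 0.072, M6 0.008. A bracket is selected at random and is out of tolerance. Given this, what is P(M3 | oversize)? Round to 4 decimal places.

Since the prior is uniform, the posterior is proportional to the likelihood:
  M2: 0.055
  M3: 0.07
  M1: 0.072
  M6: 0.008
Total = 0.205.
P(M3 | evidence) = 0.07 / 0.205 ≈ 0.3415.

0.3415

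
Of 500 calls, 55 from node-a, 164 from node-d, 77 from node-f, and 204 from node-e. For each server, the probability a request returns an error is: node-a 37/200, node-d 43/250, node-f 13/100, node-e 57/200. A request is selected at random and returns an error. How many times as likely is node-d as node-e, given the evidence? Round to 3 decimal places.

0.485

Compute prior × likelihood for every hypothesis:
  node-a: 0.11 × 0.185 = 0.02035
  node-d: 0.328 × 0.172 = 0.056416
  node-f: 0.154 × 0.13 = 0.02002
  node-e: 0.408 × 0.285 = 0.11628
Total = 0.213066.
The ratio is 0.056416 / 0.11628 (the normalizer cancels) = 0.485.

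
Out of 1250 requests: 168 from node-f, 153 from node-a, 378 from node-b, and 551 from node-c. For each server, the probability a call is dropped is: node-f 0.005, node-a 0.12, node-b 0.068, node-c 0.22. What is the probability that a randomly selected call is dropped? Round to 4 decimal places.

Unnormalized posteriors (prior × likelihood):
  node-f: 0.1344 × 0.005 = 0.000672
  node-a: 0.1224 × 0.12 = 0.014688
  node-b: 0.3024 × 0.068 = 0.0205632
  node-c: 0.4408 × 0.22 = 0.096976
P(dropped) = 0.000672 + 0.014688 + 0.0205632 + 0.096976 = 0.1328992 → 0.1329.

0.1329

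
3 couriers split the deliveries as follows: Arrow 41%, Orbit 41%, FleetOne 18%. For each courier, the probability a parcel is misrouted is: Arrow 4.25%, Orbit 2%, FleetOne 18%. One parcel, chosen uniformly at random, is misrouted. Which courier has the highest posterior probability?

Unnormalized posteriors (prior × likelihood):
  Arrow: 0.41 × 0.0425 = 0.017425
  Orbit: 0.41 × 0.02 = 0.0082
  FleetOne: 0.18 × 0.18 = 0.0324
Total = 0.058025.
Largest term belongs to FleetOne, so FleetOne is most probable.

FleetOne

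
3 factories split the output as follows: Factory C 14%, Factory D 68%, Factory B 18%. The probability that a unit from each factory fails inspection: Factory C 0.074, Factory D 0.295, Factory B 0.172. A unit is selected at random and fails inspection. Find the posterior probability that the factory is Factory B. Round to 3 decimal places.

0.128

By Bayes' rule, posterior ∝ prior × likelihood:
  Factory C: 0.14 × 0.074 = 0.01036
  Factory D: 0.68 × 0.295 = 0.2006
  Factory B: 0.18 × 0.172 = 0.03096
Total = 0.24192.
P(Factory B | evidence) = 0.03096 / 0.24192 ≈ 0.128.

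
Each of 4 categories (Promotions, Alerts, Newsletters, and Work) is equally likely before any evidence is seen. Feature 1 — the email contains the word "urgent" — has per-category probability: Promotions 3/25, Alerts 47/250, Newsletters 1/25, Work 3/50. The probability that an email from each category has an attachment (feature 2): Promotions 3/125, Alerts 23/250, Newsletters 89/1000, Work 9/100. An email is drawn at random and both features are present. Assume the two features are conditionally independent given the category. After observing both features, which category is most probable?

With a uniform prior (1/4 each), posterior ∝ likelihood:
  Promotions: 0.12 × 0.024 = 0.00288
  Alerts: 0.188 × 0.092 = 0.017296
  Newsletters: 0.04 × 0.089 = 0.00356
  Work: 0.06 × 0.09 = 0.0054
Normalizing constant = 0.029136.
Largest term belongs to Alerts, so Alerts is most probable.

Alerts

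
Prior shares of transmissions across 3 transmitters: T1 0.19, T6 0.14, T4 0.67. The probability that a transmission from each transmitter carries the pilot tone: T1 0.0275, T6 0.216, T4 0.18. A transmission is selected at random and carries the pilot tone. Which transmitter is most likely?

By Bayes' rule, posterior ∝ prior × likelihood:
  T1: 0.19 × 0.0275 = 0.005225
  T6: 0.14 × 0.216 = 0.03024
  T4: 0.67 × 0.18 = 0.1206
Normalizing constant = 0.156065.
Largest term belongs to T4, so T4 is most probable.

T4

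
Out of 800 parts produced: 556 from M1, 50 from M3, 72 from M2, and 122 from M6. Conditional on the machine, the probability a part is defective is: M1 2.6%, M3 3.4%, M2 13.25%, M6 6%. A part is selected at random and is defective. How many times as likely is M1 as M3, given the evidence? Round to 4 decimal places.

8.5035

Prior × likelihood for each hypothesis:
  M1: 0.695 × 0.026 = 0.01807
  M3: 0.0625 × 0.034 = 0.002125
  M2: 0.09 × 0.1325 = 0.011925
  M6: 0.1525 × 0.06 = 0.00915
Total = 0.04127.
The ratio is 0.01807 / 0.002125 (the normalizer cancels) = 8.5035.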